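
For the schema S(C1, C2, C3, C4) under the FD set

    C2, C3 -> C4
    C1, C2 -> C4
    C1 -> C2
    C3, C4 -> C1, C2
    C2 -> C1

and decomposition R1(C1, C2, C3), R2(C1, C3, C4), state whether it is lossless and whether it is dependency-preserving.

Lossless test: (C1, C3)⁺ = {C1, C2, C3, C4}, which contains all of one fragment — lossless.
Dependency preservation: C2, C3 → C4; C1, C2 → C4; C3, C4 → C1, C2 are not contained in any single fragment, but the restricted closure of each left-hand side across the fragments still reaches the right-hand side; the remaining FDs each lie inside some fragment. All dependencies are preserved.

lossless and dependency-preserving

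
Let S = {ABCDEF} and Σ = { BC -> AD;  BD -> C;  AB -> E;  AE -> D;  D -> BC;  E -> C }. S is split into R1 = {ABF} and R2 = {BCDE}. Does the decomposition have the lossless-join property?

Common attributes: R1 ∩ R2 = {B}.
No dependency enlarges {B}, so (B)⁺ = {B}.
The closure contains neither all of R1 = {ABF} nor all of R2 = {BCDE}, so the common attributes are not a superkey of either fragment. The join is lossy.

No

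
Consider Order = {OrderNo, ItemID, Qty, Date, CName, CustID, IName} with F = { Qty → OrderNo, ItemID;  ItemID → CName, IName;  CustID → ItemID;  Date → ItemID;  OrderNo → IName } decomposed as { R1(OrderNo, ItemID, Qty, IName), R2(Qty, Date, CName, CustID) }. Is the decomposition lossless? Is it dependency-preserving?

Lossless test: (Qty)⁺ = {OrderNo, ItemID, Qty, CName, IName}, which contains all of one fragment — lossless.
Dependency preservation: the restricted closure of {ItemID} across the fragments never reaches {CName, IName}, so ItemID → CName, IName cannot be enforced without a join — not preserved.

lossless but not dependency-preserving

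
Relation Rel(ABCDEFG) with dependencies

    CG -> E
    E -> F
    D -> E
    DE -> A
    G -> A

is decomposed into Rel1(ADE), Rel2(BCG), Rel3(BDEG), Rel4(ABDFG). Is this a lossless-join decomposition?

Chase test. Columns are ABCDEFG; row i has aⱼ where attribute j ∈ Reli, else bᵢⱼ.
Initial tableau (one row per fragment):
  row 1: a1 b12 b13 a4 a5 b16 b17
  row 2: b21 a2 a3 b24 b25 b26 a7
  row 3: b31 a2 b33 a4 a5 b36 a7
  row 4: a1 a2 b43 a4 b45 a6 a7
Rows 1 and 3 agree on E; apply E→F and equate their F entries.
Rows 1 and 4 agree on D; apply D→E and equate their E entries.
Rows 1 and 3 agree on DE; apply DE→A and equate their A entries.
Rows 2 and 3 agree on G; apply G→A and equate their A entries.
Rows 1 and 4 agree on E; apply E→F and equate their F entries.
No row becomes fully distinguished — the join is lossy.

No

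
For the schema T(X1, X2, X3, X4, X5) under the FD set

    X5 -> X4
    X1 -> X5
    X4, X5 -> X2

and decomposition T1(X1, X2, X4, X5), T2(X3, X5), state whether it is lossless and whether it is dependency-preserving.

Lossless test: (X5)⁺ = {X2, X4, X5}, which is a superkey of neither fragment — lossy.
Dependency preservation: every FD's attributes lie within a single fragment, so each can be enforced locally — preserved.

lossy but dependency-preserving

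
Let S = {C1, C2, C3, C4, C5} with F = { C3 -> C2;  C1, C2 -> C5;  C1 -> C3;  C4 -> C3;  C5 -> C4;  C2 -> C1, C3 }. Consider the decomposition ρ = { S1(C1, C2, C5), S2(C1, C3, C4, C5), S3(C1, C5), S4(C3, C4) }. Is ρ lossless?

Yes

Chase test. Columns are C1, C2, C3, C4, C5; row i has aⱼ where attribute j ∈ Si, else bᵢⱼ.
Initial tableau (one row per fragment):
  row 1: a1 a2 b13 b14 a5
  row 2: a1 b22 a3 a4 a5
  row 3: a1 b32 b33 b34 a5
  row 4: b41 b42 a3 a4 b45
Rows 2 and 4 agree on C3; apply C3→C2 and equate their C2 entries.
Rows 1 and 2 agree on C1; apply C1→C3 and equate their C3 entries.
Rows 1 and 3 agree on C1; apply C1→C3 and equate their C3 entries.
Rows 1 and 2 agree on C5; apply C5→C4 and equate their C4 entries.
Rows 1 and 3 agree on C5; apply C5→C4 and equate their C4 entries.
Rows 2 and 4 agree on C2; apply C2→C1, C3 and equate their C1, C3 entries.
Rows 1 and 2 agree on C3; apply C3→C2 and equate their C2 entries.
Rows 1 and 3 agree on C3; apply C3→C2 and equate their C2 entries.
Rows 1 and 4 agree on C1, C2; apply C1, C2→C5 and equate their C5 entries.
Row 1 is now all distinguished symbols — the join is lossless.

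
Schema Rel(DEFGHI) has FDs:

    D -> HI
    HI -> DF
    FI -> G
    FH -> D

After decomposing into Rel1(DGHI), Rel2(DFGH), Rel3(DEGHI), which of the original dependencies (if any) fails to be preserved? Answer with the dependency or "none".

Check FI → G: no single fragment contains all of {FGI}, and the restricted closure of {FI} across the fragments never reaches {G}.
D → HI is preserved.
HI → DF is preserved.
FH → D is preserved.

FI -> G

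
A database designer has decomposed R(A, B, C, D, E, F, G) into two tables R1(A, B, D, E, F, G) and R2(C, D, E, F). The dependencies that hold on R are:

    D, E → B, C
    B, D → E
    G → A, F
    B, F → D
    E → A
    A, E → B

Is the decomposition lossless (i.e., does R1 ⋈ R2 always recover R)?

Common attributes: R1 ∩ R2 = {D, E, F}.
Closure of {D, E, F}: D, E → B, C applies, adding B, C; E → A applies, adding A. So (D, E, F)⁺ = {A, B, C, D, E, F}.
This closure contains every attribute of R2, so R1 ∩ R2 → R2. The join is lossless.

Yes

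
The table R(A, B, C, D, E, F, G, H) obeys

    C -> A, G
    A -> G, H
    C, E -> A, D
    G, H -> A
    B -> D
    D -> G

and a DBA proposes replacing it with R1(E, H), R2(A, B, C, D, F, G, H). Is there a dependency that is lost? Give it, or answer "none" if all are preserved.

Check C, E → A, D: no single fragment contains all of {A, C, D, E}, and the restricted closure of {C, E} across the fragments never reaches {A, D}.
C → A, G is preserved.
A → G, H is preserved.
G, H → A is preserved.
B → D is preserved.
D → G is preserved.

C, E -> A, D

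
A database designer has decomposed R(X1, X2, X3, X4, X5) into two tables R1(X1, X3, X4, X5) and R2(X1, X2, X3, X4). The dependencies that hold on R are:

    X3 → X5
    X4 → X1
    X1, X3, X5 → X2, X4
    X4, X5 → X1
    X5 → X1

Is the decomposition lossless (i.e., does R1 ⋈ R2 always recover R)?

Common attributes: R1 ∩ R2 = {X1, X3, X4}.
Closure of {X1, X3, X4}: X3 → X5 applies, adding X5; X1, X3, X5 → X2, X4 applies, adding X2. So (X1, X3, X4)⁺ = {X1, X2, X3, X4, X5}.
This closure contains every attribute of R1, so R1 ∩ R2 → R1. The join is lossless.

Yes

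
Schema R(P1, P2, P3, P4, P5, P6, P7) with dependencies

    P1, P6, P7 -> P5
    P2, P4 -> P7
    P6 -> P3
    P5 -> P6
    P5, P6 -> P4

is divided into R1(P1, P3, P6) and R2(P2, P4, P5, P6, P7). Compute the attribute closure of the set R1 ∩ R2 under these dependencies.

R1 ∩ R2 = {P6}.
P6 → P3 applies, adding P3
Closure: {P3, P6}.

P3, P6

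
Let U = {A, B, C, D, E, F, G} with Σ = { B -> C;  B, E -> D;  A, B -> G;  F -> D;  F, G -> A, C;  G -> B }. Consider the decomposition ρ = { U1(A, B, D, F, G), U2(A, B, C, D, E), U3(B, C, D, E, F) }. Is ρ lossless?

Chase test. Columns are A, B, C, D, E, F, G; row i has aⱼ where attribute j ∈ Ui, else bᵢⱼ.
Initial tableau (one row per fragment):
  row 1: a1 a2 b13 a4 b15 a6 a7
  row 2: a1 a2 a3 a4 a5 b26 b27
  row 3: b31 a2 a3 a4 a5 a6 b37
Rows 1 and 2 agree on B; apply B→C and equate their C entries.
Rows 1 and 2 agree on A, B; apply A, B→G and equate their G entries.
No row becomes fully distinguished — the join is lossy.

No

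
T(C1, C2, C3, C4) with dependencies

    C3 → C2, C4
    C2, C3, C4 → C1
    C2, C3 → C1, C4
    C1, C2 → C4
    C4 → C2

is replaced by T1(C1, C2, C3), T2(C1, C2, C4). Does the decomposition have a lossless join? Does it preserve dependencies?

lossless and dependency-preserving

Lossless test: (C1, C2)⁺ = {C1, C2, C4}, which contains all of one fragment — lossless.
Dependency preservation: C3 → C2, C4; C2, C3, C4 → C1; C2, C3 → C1, C4 are not contained in any single fragment, but the restricted closure of each left-hand side across the fragments still reaches the right-hand side; the remaining FDs each lie inside some fragment. All dependencies are preserved.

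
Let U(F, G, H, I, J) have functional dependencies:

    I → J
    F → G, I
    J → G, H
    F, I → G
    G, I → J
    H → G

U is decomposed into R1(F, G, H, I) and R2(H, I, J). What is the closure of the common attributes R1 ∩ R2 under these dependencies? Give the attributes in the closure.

G, H, I, J

R1 ∩ R2 = {H, I}.
I → J applies, adding J
J → G, H applies, adding G
Closure: {G, H, I, J}.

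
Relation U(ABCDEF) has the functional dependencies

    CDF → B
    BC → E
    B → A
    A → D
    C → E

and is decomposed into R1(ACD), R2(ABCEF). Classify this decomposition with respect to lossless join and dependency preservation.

lossless but not dependency-preserving

Lossless test: (AC)⁺ = {ACDE}, which contains all of one fragment — lossless.
Dependency preservation: the restricted closure of {CDF} across the fragments never reaches {B}, so CDF → B cannot be enforced without a join — not preserved.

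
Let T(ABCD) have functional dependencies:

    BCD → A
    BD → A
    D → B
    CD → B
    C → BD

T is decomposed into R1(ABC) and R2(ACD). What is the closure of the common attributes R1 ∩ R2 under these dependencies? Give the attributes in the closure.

ABCD

R1 ∩ R2 = {AC}.
C → BD applies, adding BD
Closure: {ABCD}.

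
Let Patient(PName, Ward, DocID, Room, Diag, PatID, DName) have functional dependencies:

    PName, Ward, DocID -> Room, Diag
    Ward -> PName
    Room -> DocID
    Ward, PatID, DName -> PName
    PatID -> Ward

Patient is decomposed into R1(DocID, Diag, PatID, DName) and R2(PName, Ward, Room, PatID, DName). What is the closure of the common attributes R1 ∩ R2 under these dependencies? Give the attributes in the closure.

R1 ∩ R2 = {PatID, DName}.
PatID → Ward applies, adding Ward
Ward → PName applies, adding PName
Closure: {PName, Ward, PatID, DName}.

PName, Ward, PatID, DName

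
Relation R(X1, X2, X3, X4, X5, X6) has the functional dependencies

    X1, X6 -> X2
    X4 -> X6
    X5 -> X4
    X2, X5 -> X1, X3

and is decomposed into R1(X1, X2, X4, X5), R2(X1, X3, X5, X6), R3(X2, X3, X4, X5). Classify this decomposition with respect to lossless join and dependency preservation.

Lossless test (chase): Rows 1 and 3 agree on X4; apply X4→X6 and equate their X6 entries. Rows 1 and 2 agree on X5; apply X5→X4 and equate their X4 entries. Rows 1 and 3 agree on X2, X5; apply X2, X5→X1, X3 and equate their X1, X3 entries. Rows 1 and 2 agree on X4; apply X4→X6 and equate their X6 entries. Rows 1 and 2 agree on X1, X6; apply X1, X6→X2 and equate their X2 entries. Row 1 is now all distinguished symbols — the join is lossless.
Dependency preservation: the restricted closure of {X1, X6} across the fragments never reaches {X2}, so X1, X6 → X2 cannot be enforced without a join — not preserved.

lossless but not dependency-preserving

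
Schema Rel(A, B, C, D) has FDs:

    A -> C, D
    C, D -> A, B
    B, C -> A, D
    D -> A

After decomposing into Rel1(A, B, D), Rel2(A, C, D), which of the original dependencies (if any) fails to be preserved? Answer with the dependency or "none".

B, C -> A, D

Check B, C → A, D: no single fragment contains all of {A, B, C, D}, and the restricted closure of {B, C} across the fragments never reaches {A, D}.
A → C, D is preserved.
C, D → A, B is preserved.
D → A is preserved.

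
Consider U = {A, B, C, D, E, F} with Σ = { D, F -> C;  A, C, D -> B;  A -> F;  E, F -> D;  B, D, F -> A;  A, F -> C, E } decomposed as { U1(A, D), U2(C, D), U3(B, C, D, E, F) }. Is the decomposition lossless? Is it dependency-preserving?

lossy and not dependency-preserving

Lossless test (chase): applying each FD to every pair of rows produces no changes in the tableau, so no row becomes fully distinguished — the join is lossy.
Dependency preservation: the restricted closure of {A, C, D} across the fragments never reaches {B}, so A, C, D → B cannot be enforced without a join — not preserved.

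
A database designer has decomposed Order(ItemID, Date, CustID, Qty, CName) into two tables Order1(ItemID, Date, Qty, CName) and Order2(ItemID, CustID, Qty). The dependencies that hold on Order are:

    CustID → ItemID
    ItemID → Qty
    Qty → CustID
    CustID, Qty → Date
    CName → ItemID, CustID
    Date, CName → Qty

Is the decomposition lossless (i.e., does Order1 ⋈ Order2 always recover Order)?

Yes

Common attributes: Order1 ∩ Order2 = {ItemID, Qty}.
Closure of {ItemID, Qty}: Qty → CustID applies, adding CustID; CustID, Qty → Date applies, adding Date. So (ItemID, Qty)⁺ = {ItemID, Date, CustID, Qty}.
This closure contains every attribute of Order2, so Order1 ∩ Order2 → Order2. The join is lossless.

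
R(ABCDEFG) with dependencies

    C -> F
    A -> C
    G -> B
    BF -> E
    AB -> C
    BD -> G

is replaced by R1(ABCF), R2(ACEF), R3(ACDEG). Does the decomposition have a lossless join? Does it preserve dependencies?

lossy and not dependency-preserving

Lossless test (chase): Rows 1 and 3 agree on C; apply C→F and equate their F entries. No row becomes fully distinguished — the join is lossy.
Dependency preservation: the restricted closure of {G} across the fragments never reaches {B}, so G → B cannot be enforced without a join — not preserved.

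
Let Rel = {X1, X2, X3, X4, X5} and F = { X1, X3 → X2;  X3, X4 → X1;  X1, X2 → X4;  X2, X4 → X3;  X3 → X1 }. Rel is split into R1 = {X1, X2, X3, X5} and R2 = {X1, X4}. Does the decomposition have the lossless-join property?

No

Common attributes: R1 ∩ R2 = {X1}.
No dependency enlarges {X1}, so (X1)⁺ = {X1}.
The closure contains neither all of R1 = {X1, X2, X3, X5} nor all of R2 = {X1, X4}, so the common attributes are not a superkey of either fragment. The join is lossy.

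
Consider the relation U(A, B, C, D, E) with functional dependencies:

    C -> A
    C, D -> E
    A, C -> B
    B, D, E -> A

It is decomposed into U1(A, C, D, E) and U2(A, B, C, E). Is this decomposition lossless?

Common attributes: U1 ∩ U2 = {A, C, E}.
Closure of {A, C, E}: A, C → B applies, adding B. So (A, C, E)⁺ = {A, B, C, E}.
This closure contains every attribute of U2, so U1 ∩ U2 → U2. The join is lossless.

Yes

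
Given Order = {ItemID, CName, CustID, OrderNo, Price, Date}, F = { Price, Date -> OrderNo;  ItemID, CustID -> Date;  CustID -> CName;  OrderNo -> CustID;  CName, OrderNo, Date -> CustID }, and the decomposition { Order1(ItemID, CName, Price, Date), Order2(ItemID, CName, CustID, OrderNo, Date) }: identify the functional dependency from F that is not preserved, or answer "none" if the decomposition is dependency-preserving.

Check Price, Date → OrderNo: no single fragment contains all of {OrderNo, Price, Date}, and the restricted closure of {Price, Date} across the fragments never reaches {OrderNo}.
ItemID, CustID → Date is preserved.
CustID → CName is preserved.
OrderNo → CustID is preserved.
CName, OrderNo, Date → CustID is preserved.

Price, Date -> OrderNo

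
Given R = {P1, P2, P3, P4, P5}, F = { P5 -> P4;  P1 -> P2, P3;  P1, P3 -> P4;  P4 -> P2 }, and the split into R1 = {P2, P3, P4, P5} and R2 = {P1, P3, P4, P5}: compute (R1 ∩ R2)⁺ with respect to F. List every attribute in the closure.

P2, P3, P4, P5

R1 ∩ R2 = {P3, P4, P5}.
P4 → P2 applies, adding P2
Closure: {P2, P3, P4, P5}.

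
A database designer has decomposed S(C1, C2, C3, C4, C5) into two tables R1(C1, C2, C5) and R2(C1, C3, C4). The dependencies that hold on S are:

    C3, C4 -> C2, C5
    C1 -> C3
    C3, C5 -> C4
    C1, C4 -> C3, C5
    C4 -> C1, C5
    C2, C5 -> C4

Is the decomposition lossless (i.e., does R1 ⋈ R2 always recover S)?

Common attributes: R1 ∩ R2 = {C1}.
Closure of {C1}: C1 → C3 applies, adding C3. So (C1)⁺ = {C1, C3}.
The closure contains neither all of R1 = {C1, C2, C5} nor all of R2 = {C1, C3, C4}, so the common attributes are not a superkey of either fragment. The join is lossy.

No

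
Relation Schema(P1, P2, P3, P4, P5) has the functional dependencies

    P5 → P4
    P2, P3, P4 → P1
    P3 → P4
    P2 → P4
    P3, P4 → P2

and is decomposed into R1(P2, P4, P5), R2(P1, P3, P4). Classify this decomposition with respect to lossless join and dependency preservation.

lossy and not dependency-preserving

Lossless test: (P4)⁺ = {P4}, which is a superkey of neither fragment — lossy.
Dependency preservation: the restricted closure of {P3, P4} across the fragments never reaches {P2}, so P3, P4 → P2 cannot be enforced without a join — not preserved.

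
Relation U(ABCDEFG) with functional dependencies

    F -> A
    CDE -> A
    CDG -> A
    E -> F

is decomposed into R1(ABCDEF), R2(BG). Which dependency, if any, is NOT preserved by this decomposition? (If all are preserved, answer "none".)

Check CDG → A: no single fragment contains all of {ACDG}, and the restricted closure of {CDG} across the fragments never reaches {A}.
F → A is preserved.
CDE → A is preserved.
E → F is preserved.

CDG -> A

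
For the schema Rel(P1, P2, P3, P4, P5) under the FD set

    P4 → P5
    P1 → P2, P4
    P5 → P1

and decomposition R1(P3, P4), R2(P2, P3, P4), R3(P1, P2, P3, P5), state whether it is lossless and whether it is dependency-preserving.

Lossless test (chase): Rows 1 and 2 agree on P4; apply P4→P5 and equate their P5 entries. Rows 1 and 2 agree on P5; apply P5→P1 and equate their P1 entries. Rows 1 and 2 agree on P1; apply P1→P2, P4 and equate their P2, P4 entries. No row becomes fully distinguished — the join is lossy.
Dependency preservation: the restricted closure of {P4} across the fragments never reaches {P5}, so P4 → P5 cannot be enforced without a join — not preserved.

lossy and not dependency-preserving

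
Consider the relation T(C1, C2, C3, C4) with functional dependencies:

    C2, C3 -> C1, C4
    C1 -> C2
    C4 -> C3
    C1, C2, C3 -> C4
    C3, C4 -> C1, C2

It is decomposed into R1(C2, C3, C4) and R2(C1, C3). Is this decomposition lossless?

Common attributes: R1 ∩ R2 = {C3}.
No dependency enlarges {C3}, so (C3)⁺ = {C3}.
The closure contains neither all of R1 = {C2, C3, C4} nor all of R2 = {C1, C3}, so the common attributes are not a superkey of either fragment. The join is lossy.

No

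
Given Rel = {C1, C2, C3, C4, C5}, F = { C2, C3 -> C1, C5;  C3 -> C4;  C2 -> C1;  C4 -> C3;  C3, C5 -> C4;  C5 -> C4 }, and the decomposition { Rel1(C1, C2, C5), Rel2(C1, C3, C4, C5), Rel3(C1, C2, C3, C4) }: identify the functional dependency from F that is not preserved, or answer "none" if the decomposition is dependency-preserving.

Check C2, C3 → C1, C5: no single fragment contains all of {C1, C2, C3, C5}, and the restricted closure of {C2, C3} across the fragments never reaches {C1, C5}.
C3 → C4 is preserved.
C2 → C1 is preserved.
C4 → C3 is preserved.
C3, C5 → C4 is preserved.
C5 → C4 is preserved.

C2, C3 -> C1, C5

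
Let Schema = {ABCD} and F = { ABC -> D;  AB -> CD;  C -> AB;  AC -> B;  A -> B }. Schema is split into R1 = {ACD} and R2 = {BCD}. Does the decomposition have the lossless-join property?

Common attributes: R1 ∩ R2 = {CD}.
Closure of {CD}: C → AB applies, adding AB. So (CD)⁺ = {ABCD}.
This closure contains every attribute of R1, so R1 ∩ R2 → R1. The join is lossless.

Yes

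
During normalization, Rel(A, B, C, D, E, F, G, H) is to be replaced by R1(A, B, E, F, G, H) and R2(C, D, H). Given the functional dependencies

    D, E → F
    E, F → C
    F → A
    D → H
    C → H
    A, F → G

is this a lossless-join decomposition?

No

Common attributes: R1 ∩ R2 = {H}.
No dependency enlarges {H}, so (H)⁺ = {H}.
The closure contains neither all of R1 = {A, B, E, F, G, H} nor all of R2 = {C, D, H}, so the common attributes are not a superkey of either fragment. The join is lossy.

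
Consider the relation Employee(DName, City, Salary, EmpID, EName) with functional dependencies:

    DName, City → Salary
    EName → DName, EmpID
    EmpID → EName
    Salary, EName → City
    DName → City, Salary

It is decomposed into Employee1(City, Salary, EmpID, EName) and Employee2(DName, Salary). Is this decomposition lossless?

Common attributes: Employee1 ∩ Employee2 = {Salary}.
No dependency enlarges {Salary}, so (Salary)⁺ = {Salary}.
The closure contains neither all of Employee1 = {City, Salary, EmpID, EName} nor all of Employee2 = {DName, Salary}, so the common attributes are not a superkey of either fragment. The join is lossy.

No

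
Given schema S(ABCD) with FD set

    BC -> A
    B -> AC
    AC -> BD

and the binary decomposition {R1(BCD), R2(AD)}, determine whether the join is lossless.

Common attributes: R1 ∩ R2 = {D}.
No dependency enlarges {D}, so (D)⁺ = {D}.
The closure contains neither all of R1 = {BCD} nor all of R2 = {AD}, so the common attributes are not a superkey of either fragment. The join is lossy.

No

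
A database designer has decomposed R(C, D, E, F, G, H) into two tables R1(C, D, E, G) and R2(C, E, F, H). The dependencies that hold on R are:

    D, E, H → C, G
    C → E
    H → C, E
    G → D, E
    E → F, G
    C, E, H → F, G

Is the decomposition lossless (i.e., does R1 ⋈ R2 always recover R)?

Yes

Common attributes: R1 ∩ R2 = {C, E}.
Closure of {C, E}: E → F, G applies, adding F, G; G → D, E applies, adding D. So (C, E)⁺ = {C, D, E, F, G}.
This closure contains every attribute of R1, so R1 ∩ R2 → R1. The join is lossless.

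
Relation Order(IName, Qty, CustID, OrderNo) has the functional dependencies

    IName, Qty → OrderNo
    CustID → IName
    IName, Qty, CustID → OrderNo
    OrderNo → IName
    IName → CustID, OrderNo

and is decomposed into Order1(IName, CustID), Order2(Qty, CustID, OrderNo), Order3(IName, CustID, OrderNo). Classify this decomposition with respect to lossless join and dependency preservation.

lossless and dependency-preserving

Lossless test (chase): Rows 1 and 2 agree on CustID; apply CustID→IName and equate their IName entries. Rows 1 and 2 agree on IName; apply IName→CustID, OrderNo and equate their CustID, OrderNo entries. Row 2 is now all distinguished symbols — the join is lossless.
Dependency preservation: IName, Qty → OrderNo; IName, Qty, CustID → OrderNo are not contained in any single fragment, but the restricted closure of each left-hand side across the fragments still reaches the right-hand side; the remaining FDs each lie inside some fragment. All dependencies are preserved.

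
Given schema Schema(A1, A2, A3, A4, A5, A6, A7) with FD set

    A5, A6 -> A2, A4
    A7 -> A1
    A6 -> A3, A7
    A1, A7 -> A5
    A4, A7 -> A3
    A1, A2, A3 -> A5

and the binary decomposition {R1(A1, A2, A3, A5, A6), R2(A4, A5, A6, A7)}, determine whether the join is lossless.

Common attributes: R1 ∩ R2 = {A5, A6}.
Closure of {A5, A6}: A5, A6 → A2, A4 applies, adding A2, A4; A6 → A3, A7 applies, adding A3, A7; A7 → A1 applies, adding A1. So (A5, A6)⁺ = {A1, A2, A3, A4, A5, A6, A7}.
This closure contains every attribute of R1, so R1 ∩ R2 → R1. The join is lossless.

Yes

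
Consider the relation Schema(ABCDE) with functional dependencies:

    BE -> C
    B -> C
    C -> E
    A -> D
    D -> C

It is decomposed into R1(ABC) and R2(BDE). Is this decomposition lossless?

Common attributes: R1 ∩ R2 = {B}.
Closure of {B}: B → C applies, adding C; C → E applies, adding E. So (B)⁺ = {BCE}.
The closure contains neither all of R1 = {ABC} nor all of R2 = {BDE}, so the common attributes are not a superkey of either fragment. The join is lossy.

No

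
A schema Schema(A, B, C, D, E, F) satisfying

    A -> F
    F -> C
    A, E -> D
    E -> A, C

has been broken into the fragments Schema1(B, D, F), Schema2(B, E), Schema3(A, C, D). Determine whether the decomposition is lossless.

No

Chase test. Columns are A, B, C, D, E, F; row i has aⱼ where attribute j ∈ Schemai, else bᵢⱼ.
Initial tableau (one row per fragment):
  row 1: b11 a2 b13 a4 b15 a6
  row 2: b21 a2 b23 b24 a5 b26
  row 3: a1 b32 a3 a4 b35 b36
No row becomes fully distinguished — the join is lossy.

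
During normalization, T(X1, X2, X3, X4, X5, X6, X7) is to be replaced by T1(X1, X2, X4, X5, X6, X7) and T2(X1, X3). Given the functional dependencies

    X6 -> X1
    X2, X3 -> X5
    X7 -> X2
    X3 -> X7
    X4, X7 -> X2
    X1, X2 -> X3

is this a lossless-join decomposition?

No

Common attributes: T1 ∩ T2 = {X1}.
No dependency enlarges {X1}, so (X1)⁺ = {X1}.
The closure contains neither all of T1 = {X1, X2, X4, X5, X6, X7} nor all of T2 = {X1, X3}, so the common attributes are not a superkey of either fragment. The join is lossy.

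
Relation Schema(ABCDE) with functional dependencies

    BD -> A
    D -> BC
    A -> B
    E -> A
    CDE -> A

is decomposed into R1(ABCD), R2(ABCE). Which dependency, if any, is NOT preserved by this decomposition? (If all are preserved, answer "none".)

BD → A lies within R1.
D → BC lies within R1.
A → B lies within R1.
E → A lies within R2.
CDE → A: restricted closure across fragments reaches A.
Every dependency is enforceable on the fragments, so the decomposition is dependency-preserving.

none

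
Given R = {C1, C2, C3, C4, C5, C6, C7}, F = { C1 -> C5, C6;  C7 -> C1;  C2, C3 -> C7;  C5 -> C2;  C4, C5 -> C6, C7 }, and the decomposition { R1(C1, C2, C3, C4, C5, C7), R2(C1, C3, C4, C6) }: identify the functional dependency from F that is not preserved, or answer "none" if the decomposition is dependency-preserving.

C1 → C5, C6: restricted closure across fragments reaches C5, C6.
C7 → C1 lies within R1.
C2, C3 → C7 lies within R1.
C5 → C2 lies within R1.
C4, C5 → C6, C7: restricted closure across fragments reaches C6, C7.
Every dependency is enforceable on the fragments, so the decomposition is dependency-preserving.

none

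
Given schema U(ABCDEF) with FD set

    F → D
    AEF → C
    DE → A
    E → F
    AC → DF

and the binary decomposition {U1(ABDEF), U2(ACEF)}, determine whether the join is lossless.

Yes

Common attributes: U1 ∩ U2 = {AEF}.
Closure of {AEF}: F → D applies, adding D; AEF → C applies, adding C. So (AEF)⁺ = {ACDEF}.
This closure contains every attribute of U2, so U1 ∩ U2 → U2. The join is lossless.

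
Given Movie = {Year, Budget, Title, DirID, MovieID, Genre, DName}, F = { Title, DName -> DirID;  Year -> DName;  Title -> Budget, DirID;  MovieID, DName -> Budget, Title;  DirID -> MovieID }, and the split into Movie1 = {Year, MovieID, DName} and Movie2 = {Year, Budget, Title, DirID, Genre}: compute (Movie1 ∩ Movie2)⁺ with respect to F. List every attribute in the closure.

Movie1 ∩ Movie2 = {Year}.
Year → DName applies, adding DName
Closure: {Year, DName}.

Year, DName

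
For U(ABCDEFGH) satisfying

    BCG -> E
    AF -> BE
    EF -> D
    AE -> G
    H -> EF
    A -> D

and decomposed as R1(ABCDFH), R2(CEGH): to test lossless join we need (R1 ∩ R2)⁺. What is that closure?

CDEFH

R1 ∩ R2 = {CH}.
H → EF applies, adding EF
EF → D applies, adding D
Closure: {CDEFH}.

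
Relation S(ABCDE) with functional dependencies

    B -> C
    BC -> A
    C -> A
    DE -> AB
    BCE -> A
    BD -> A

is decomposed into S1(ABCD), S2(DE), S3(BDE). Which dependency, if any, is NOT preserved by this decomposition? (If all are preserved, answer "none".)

B → C lies within S1.
BC → A lies within S1.
C → A lies within S1.
DE → AB: restricted closure across fragments reaches AB.
BCE → A: restricted closure across fragments reaches A.
BD → A lies within S1.
Every dependency is enforceable on the fragments, so the decomposition is dependency-preserving.

none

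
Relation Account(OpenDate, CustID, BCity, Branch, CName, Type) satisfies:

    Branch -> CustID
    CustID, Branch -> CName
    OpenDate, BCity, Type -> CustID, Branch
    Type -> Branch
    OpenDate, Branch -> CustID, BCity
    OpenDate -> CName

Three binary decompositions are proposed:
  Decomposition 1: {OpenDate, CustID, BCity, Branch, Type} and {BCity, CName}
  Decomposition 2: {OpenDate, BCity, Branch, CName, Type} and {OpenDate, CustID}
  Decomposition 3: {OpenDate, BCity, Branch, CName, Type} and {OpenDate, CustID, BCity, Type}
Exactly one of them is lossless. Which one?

Decomposition 3

Decomposition 1: common = {BCity}, closure = {BCity} → lossy.
Decomposition 2: common = {OpenDate}, closure = {OpenDate, CName} → lossy.
Decomposition 3: common = {OpenDate, BCity, Type}, closure = {OpenDate, CustID, BCity, Branch, CName, Type} → lossless.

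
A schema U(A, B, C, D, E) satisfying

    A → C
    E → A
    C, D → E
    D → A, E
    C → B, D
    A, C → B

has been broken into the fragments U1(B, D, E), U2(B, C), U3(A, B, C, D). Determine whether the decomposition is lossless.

Yes

Chase test. Columns are A, B, C, D, E; row i has aⱼ where attribute j ∈ Ui, else bᵢⱼ.
Initial tableau (one row per fragment):
  row 1: b11 a2 b13 a4 a5
  row 2: b21 a2 a3 b24 b25
  row 3: a1 a2 a3 a4 b35
Rows 1 and 3 agree on D; apply D→A, E and equate their A, E entries.
Rows 2 and 3 agree on C; apply C→B, D and equate their B, D entries.
Rows 1 and 3 agree on A; apply A→C and equate their C entries.
Rows 1 and 2 agree on C, D; apply C, D→E and equate their E entries.
Rows 1 and 2 agree on D; apply D→A, E and equate their A, E entries.
Row 1 is now all distinguished symbols — the join is lossless.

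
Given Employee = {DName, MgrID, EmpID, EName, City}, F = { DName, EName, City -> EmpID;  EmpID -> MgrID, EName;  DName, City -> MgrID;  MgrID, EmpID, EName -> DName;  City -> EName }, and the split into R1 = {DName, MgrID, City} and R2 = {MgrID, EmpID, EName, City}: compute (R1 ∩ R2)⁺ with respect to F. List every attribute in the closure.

MgrID, EName, City

R1 ∩ R2 = {MgrID, City}.
City → EName applies, adding EName
Closure: {MgrID, EName, City}.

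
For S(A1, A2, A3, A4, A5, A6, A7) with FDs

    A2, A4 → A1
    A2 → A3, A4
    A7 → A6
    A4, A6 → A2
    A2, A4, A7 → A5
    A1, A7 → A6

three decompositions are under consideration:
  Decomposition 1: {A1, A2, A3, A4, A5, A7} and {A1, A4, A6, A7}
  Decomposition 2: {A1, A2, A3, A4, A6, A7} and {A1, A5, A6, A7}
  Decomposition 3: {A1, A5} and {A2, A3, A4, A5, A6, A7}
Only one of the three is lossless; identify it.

Decomposition 1: common = {A1, A4, A7}, closure = {A1, A2, A3, A4, A5, A6, A7} → lossless.
Decomposition 2: common = {A1, A6, A7}, closure = {A1, A6, A7} → lossy.
Decomposition 3: common = {A5}, closure = {A5} → lossy.

Decomposition 1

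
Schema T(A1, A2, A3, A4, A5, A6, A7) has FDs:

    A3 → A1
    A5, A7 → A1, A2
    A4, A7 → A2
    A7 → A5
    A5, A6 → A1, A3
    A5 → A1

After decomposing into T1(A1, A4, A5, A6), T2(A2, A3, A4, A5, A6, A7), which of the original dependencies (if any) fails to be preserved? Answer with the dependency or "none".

A3 → A1

Check A3 → A1: no single fragment contains all of {A1, A3}, and the restricted closure of {A3} across the fragments never reaches {A1}.
A5, A7 → A1, A2 is preserved.
A4, A7 → A2 is preserved.
A7 → A5 is preserved.
A5, A6 → A1, A3 is preserved.
A5 → A1 is preserved.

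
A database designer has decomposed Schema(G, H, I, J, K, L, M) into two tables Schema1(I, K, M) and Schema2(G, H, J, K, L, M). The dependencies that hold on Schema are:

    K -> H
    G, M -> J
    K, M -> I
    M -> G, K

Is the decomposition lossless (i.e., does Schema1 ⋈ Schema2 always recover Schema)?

Common attributes: Schema1 ∩ Schema2 = {K, M}.
Closure of {K, M}: K → H applies, adding H; K, M → I applies, adding I; M → G, K applies, adding G; G, M → J applies, adding J. So (K, M)⁺ = {G, H, I, J, K, M}.
This closure contains every attribute of Schema1, so Schema1 ∩ Schema2 → Schema1. The join is lossless.

Yes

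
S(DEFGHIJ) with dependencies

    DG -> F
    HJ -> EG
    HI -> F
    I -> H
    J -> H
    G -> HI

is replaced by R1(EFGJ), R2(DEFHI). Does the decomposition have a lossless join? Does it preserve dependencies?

lossy and not dependency-preserving

Lossless test: (EF)⁺ = {EF}, which is a superkey of neither fragment — lossy.
Dependency preservation: the restricted closure of {J} across the fragments never reaches {H}, so J → H cannot be enforced without a join — not preserved.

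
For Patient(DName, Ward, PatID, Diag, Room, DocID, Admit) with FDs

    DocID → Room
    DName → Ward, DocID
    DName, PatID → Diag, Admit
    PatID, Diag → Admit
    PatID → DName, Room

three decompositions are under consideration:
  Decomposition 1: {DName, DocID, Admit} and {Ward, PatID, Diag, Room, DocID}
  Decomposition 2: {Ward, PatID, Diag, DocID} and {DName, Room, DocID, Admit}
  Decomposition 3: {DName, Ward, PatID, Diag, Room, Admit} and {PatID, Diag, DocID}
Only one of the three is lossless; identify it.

Decomposition 3

Decomposition 1: common = {DocID}, closure = {Room, DocID} → lossy.
Decomposition 2: common = {DocID}, closure = {Room, DocID} → lossy.
Decomposition 3: common = {PatID, Diag}, closure = {DName, Ward, PatID, Diag, Room, DocID, Admit} → lossless.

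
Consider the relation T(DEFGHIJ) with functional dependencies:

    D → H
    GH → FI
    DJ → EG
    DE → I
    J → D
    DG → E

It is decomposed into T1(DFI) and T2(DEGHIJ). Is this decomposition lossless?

No

Common attributes: T1 ∩ T2 = {DI}.
Closure of {DI}: D → H applies, adding H. So (DI)⁺ = {DHI}.
The closure contains neither all of T1 = {DFI} nor all of T2 = {DEGHIJ}, so the common attributes are not a superkey of either fragment. The join is lossy.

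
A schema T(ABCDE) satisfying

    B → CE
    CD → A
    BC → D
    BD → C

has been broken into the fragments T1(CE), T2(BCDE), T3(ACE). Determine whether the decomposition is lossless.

Chase test. Columns are ABCDE; row i has aⱼ where attribute j ∈ Ti, else bᵢⱼ.
Initial tableau (one row per fragment):
  row 1: b11 b12 a3 b14 a5
  row 2: b21 a2 a3 a4 a5
  row 3: a1 b32 a3 b34 a5
No row becomes fully distinguished — the join is lossy.

No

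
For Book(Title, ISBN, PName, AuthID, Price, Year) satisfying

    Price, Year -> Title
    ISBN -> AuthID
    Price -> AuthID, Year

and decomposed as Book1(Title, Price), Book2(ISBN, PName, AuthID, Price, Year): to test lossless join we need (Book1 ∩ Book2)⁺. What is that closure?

Book1 ∩ Book2 = {Price}.
Price → AuthID, Year applies, adding AuthID, Year
Price, Year → Title applies, adding Title
Closure: {Title, AuthID, Price, Year}.

Title, AuthID, Price, Year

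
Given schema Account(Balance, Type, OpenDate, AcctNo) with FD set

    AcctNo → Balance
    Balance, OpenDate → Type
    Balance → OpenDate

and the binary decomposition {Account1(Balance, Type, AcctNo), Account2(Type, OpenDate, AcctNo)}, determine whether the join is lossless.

Yes

Common attributes: Account1 ∩ Account2 = {Type, AcctNo}.
Closure of {Type, AcctNo}: AcctNo → Balance applies, adding Balance; Balance → OpenDate applies, adding OpenDate. So (Type, AcctNo)⁺ = {Balance, Type, OpenDate, AcctNo}.
This closure contains every attribute of Account1, so Account1 ∩ Account2 → Account1. The join is lossless.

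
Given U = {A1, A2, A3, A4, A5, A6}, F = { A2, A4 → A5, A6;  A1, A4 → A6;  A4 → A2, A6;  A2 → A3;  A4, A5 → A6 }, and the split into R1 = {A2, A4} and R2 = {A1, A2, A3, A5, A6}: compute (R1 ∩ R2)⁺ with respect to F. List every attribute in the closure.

A2, A3

R1 ∩ R2 = {A2}.
A2 → A3 applies, adding A3
Closure: {A2, A3}.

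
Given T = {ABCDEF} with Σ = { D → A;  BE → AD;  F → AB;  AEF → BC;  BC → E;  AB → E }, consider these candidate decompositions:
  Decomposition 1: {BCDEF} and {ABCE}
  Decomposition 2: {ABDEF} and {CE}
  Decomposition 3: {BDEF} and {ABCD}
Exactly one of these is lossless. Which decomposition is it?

Decomposition 1

Decomposition 1: common = {BCE}, closure = {ABCDE} → lossless.
Decomposition 2: common = {E}, closure = {E} → lossy.
Decomposition 3: common = {BD}, closure = {ABDE} → lossy.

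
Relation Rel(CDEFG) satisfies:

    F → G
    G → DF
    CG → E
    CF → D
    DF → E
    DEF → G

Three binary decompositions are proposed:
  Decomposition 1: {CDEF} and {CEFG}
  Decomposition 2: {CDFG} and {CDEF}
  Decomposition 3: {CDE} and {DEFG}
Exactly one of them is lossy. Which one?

Decomposition 3

Decomposition 1: common = {CEF}, closure = {CDEFG} → lossless.
Decomposition 2: common = {CDF}, closure = {CDEFG} → lossless.
Decomposition 3: common = {DE}, closure = {DE} → lossy.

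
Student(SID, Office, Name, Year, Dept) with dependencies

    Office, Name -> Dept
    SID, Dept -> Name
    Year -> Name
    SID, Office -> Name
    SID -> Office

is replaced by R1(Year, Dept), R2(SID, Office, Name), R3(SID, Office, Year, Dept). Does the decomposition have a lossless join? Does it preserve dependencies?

lossless but not dependency-preserving

Lossless test (chase): Rows 1 and 3 agree on Year; apply Year→Name and equate their Name entries. Rows 2 and 3 agree on SID, Office; apply SID, Office→Name and equate their Name entries. Rows 2 and 3 agree on Office, Name; apply Office, Name→Dept and equate their Dept entries. Row 3 is now all distinguished symbols — the join is lossless.
Dependency preservation: the restricted closure of {Office, Name} across the fragments never reaches {Dept}, so Office, Name → Dept cannot be enforced without a join — not preserved.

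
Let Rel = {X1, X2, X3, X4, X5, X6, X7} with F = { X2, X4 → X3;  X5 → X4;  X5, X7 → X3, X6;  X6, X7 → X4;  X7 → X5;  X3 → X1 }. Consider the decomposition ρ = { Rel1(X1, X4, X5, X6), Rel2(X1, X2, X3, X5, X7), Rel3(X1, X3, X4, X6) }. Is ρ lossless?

No

Chase test. Columns are X1, X2, X3, X4, X5, X6, X7; row i has aⱼ where attribute j ∈ Reli, else bᵢⱼ.
Initial tableau (one row per fragment):
  row 1: a1 b12 b13 a4 a5 a6 b17
  row 2: a1 a2 a3 b24 a5 b26 a7
  row 3: a1 b32 a3 a4 b35 a6 b37
Rows 1 and 2 agree on X5; apply X5→X4 and equate their X4 entries.
No row becomes fully distinguished — the join is lossy.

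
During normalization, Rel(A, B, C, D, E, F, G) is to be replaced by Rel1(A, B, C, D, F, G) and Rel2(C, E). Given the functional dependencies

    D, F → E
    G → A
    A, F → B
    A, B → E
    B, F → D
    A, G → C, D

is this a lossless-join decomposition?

Common attributes: Rel1 ∩ Rel2 = {C}.
No dependency enlarges {C}, so (C)⁺ = {C}.
The closure contains neither all of Rel1 = {A, B, C, D, F, G} nor all of Rel2 = {C, E}, so the common attributes are not a superkey of either fragment. The join is lossy.

No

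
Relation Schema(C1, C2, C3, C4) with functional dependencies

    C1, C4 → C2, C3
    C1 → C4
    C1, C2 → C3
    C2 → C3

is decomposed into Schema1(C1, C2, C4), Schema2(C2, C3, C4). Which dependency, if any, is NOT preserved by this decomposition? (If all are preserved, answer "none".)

none

C1, C4 → C2, C3: restricted closure across fragments reaches C2, C3.
C1 → C4 lies within Schema1.
C1, C2 → C3: restricted closure across fragments reaches C3.
C2 → C3 lies within Schema2.
Every dependency is enforceable on the fragments, so the decomposition is dependency-preserving.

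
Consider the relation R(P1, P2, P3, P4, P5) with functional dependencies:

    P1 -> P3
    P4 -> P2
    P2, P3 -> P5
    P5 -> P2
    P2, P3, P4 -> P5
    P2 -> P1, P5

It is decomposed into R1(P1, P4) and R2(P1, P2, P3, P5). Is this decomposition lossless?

Common attributes: R1 ∩ R2 = {P1}.
Closure of {P1}: P1 → P3 applies, adding P3. So (P1)⁺ = {P1, P3}.
The closure contains neither all of R1 = {P1, P4} nor all of R2 = {P1, P2, P3, P5}, so the common attributes are not a superkey of either fragment. The join is lossy.

No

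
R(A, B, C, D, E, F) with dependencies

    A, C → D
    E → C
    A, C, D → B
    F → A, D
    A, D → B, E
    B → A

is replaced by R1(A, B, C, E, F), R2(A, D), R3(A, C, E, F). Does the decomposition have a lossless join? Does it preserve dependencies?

lossy and not dependency-preserving

Lossless test (chase): Rows 1 and 3 agree on A, C; apply A, C→D and equate their D entries. Rows 1 and 3 agree on A, C, D; apply A, C, D→B and equate their B entries. No row becomes fully distinguished — the join is lossy.
Dependency preservation: the restricted closure of {A, C} across the fragments never reaches {D}, so A, C → D cannot be enforced without a join — not preserved.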